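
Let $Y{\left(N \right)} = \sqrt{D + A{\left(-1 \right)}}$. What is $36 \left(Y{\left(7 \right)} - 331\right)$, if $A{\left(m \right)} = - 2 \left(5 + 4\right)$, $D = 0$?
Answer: $-11916 + 108 i \sqrt{2} \approx -11916.0 + 152.74 i$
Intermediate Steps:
$A{\left(m \right)} = -18$ ($A{\left(m \right)} = \left(-2\right) 9 = -18$)
$Y{\left(N \right)} = 3 i \sqrt{2}$ ($Y{\left(N \right)} = \sqrt{0 - 18} = \sqrt{-18} = 3 i \sqrt{2}$)
$36 \left(Y{\left(7 \right)} - 331\right) = 36 \left(3 i \sqrt{2} - 331\right) = 36 \left(-331 + 3 i \sqrt{2}\right) = -11916 + 108 i \sqrt{2}$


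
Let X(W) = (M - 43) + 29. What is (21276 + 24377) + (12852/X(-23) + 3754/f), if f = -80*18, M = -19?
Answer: 358466633/7920 ≈ 45261.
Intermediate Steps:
f = -1440
X(W) = -33 (X(W) = (-19 - 43) + 29 = -62 + 29 = -33)
(21276 + 24377) + (12852/X(-23) + 3754/f) = (21276 + 24377) + (12852/(-33) + 3754/(-1440)) = 45653 + (12852*(-1/33) + 3754*(-1/1440)) = 45653 + (-4284/11 - 1877/720) = 45653 - 3105127/7920 = 358466633/7920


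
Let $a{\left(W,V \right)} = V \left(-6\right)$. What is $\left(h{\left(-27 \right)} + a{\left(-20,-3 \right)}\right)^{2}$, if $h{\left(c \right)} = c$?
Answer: $81$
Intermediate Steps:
$a{\left(W,V \right)} = - 6 V$
$\left(h{\left(-27 \right)} + a{\left(-20,-3 \right)}\right)^{2} = \left(-27 - -18\right)^{2} = \left(-27 + 18\right)^{2} = \left(-9\right)^{2} = 81$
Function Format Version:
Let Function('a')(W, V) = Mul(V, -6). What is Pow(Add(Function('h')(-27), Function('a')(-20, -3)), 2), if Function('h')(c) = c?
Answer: 81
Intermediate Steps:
Function('a')(W, V) = Mul(-6, V)
Pow(Add(Function('h')(-27), Function('a')(-20, -3)), 2) = Pow(Add(-27, Mul(-6, -3)), 2) = Pow(Add(-27, 18), 2) = Pow(-9, 2) = 81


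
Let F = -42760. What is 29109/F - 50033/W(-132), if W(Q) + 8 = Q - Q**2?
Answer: 407035151/187759160 ≈ 2.1679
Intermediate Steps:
W(Q) = -8 + Q - Q**2 (W(Q) = -8 + (Q - Q**2) = -8 + Q - Q**2)
29109/F - 50033/W(-132) = 29109/(-42760) - 50033/(-8 - 132 - 1*(-132)**2) = 29109*(-1/42760) - 50033/(-8 - 132 - 1*17424) = -29109/42760 - 50033/(-8 - 132 - 17424) = -29109/42760 - 50033/(-17564) = -29109/42760 - 50033*(-1/17564) = -29109/42760 + 50033/17564 = 407035151/187759160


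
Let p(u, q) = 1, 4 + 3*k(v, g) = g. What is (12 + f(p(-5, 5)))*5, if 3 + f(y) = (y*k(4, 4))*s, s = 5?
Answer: 45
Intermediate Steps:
k(v, g) = -4/3 + g/3
f(y) = -3 (f(y) = -3 + (y*(-4/3 + (⅓)*4))*5 = -3 + (y*(-4/3 + 4/3))*5 = -3 + (y*0)*5 = -3 + 0*5 = -3 + 0 = -3)
(12 + f(p(-5, 5)))*5 = (12 - 3)*5 = 9*5 = 45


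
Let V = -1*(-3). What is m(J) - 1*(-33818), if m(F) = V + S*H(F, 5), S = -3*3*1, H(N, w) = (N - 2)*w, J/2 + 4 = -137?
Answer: 46601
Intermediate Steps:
J = -282 (J = -8 + 2*(-137) = -8 - 274 = -282)
H(N, w) = w*(-2 + N) (H(N, w) = (-2 + N)*w = w*(-2 + N))
S = -9 (S = -9*1 = -9)
V = 3
m(F) = 93 - 45*F (m(F) = 3 - 45*(-2 + F) = 3 - 9*(-10 + 5*F) = 3 + (90 - 45*F) = 93 - 45*F)
m(J) - 1*(-33818) = (93 - 45*(-282)) - 1*(-33818) = (93 + 12690) + 33818 = 12783 + 33818 = 46601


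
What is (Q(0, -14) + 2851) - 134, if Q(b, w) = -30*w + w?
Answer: 3123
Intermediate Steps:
Q(b, w) = -29*w
(Q(0, -14) + 2851) - 134 = (-29*(-14) + 2851) - 134 = (406 + 2851) - 134 = 3257 - 134 = 3123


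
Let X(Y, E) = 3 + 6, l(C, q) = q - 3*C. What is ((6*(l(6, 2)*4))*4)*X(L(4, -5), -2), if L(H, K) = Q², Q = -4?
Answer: -13824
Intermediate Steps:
L(H, K) = 16 (L(H, K) = (-4)² = 16)
X(Y, E) = 9
((6*(l(6, 2)*4))*4)*X(L(4, -5), -2) = ((6*((2 - 3*6)*4))*4)*9 = ((6*((2 - 18)*4))*4)*9 = ((6*(-16*4))*4)*9 = ((6*(-64))*4)*9 = -384*4*9 = -1536*9 = -13824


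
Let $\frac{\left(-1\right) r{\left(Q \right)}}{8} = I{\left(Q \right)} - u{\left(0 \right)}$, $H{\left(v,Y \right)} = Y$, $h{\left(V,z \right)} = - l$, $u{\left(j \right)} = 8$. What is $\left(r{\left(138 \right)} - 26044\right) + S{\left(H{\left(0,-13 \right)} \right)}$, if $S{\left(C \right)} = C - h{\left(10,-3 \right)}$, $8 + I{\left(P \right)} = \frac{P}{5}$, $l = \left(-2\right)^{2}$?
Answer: $- \frac{130729}{5} \approx -26146.0$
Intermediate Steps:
$l = 4$
$h{\left(V,z \right)} = -4$ ($h{\left(V,z \right)} = \left(-1\right) 4 = -4$)
$I{\left(P \right)} = -8 + \frac{P}{5}$
$r{\left(Q \right)} = 128 - \frac{8 Q}{5}$ ($r{\left(Q \right)} = - 8 \left(\left(-8 + \frac{Q}{5}\right) - 8\right) = - 8 \left(-16 + \frac{Q}{5}\right) = 128 - \frac{8 Q}{5}$)
$S{\left(C \right)} = 4 + C$ ($S{\left(C \right)} = C - -4 = C + 4 = 4 + C$)
$\left(r{\left(138 \right)} - 26044\right) + S{\left(H{\left(0,-13 \right)} \right)} = \left(\left(128 - \frac{1104}{5}\right) - 26044\right) + \left(4 - 13\right) = \left(\left(128 - \frac{1104}{5}\right) - 26044\right) - 9 = \left(- \frac{464}{5} - 26044\right) - 9 = - \frac{130684}{5} - 9 = - \frac{130729}{5}$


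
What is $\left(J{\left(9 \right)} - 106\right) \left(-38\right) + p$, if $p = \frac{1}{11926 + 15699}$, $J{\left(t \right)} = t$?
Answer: $\frac{101825751}{27625} \approx 3686.0$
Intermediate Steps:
$p = \frac{1}{27625} \approx 3.6199 \cdot 10^{-5}$
$\left(J{\left(9 \right)} - 106\right) \left(-38\right) + p = \left(9 - 106\right) \left(-38\right) + \frac{1}{27625} = \left(-97\right) \left(-38\right) + \frac{1}{27625} = 3686 + \frac{1}{27625} = \frac{101825751}{27625}$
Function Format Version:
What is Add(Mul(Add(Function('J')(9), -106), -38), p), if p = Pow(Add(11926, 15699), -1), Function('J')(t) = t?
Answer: Rational(101825751, 27625) ≈ 3686.0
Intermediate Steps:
p = Rational(1, 27625) (p = Pow(27625, -1) = Rational(1, 27625) ≈ 3.6199e-5)
Add(Mul(Add(Function('J')(9), -106), -38), p) = Add(Mul(Add(9, -106), -38), Rational(1, 27625)) = Add(Mul(-97, -38), Rational(1, 27625)) = Add(3686, Rational(1, 27625)) = Rational(101825751, 27625)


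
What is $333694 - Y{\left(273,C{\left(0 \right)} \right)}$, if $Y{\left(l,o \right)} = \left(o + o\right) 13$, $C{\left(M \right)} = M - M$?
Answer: $333694$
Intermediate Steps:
$C{\left(M \right)} = 0$
$Y{\left(l,o \right)} = 26 o$ ($Y{\left(l,o \right)} = 2 o 13 = 26 o$)
$333694 - Y{\left(273,C{\left(0 \right)} \right)} = 333694 - 26 \cdot 0 = 333694 - 0 = 333694 + 0 = 333694$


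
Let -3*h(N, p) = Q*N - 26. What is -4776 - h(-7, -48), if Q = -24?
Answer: -14186/3 ≈ -4728.7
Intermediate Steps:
h(N, p) = 26/3 + 8*N (h(N, p) = -(-24*N - 26)/3 = -(-26 - 24*N)/3 = 26/3 + 8*N)
-4776 - h(-7, -48) = -4776 - (26/3 + 8*(-7)) = -4776 - (26/3 - 56) = -4776 - 1*(-142/3) = -4776 + 142/3 = -14186/3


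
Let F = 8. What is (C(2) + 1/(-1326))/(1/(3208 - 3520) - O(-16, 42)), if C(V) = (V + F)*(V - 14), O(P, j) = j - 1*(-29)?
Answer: 636484/376601 ≈ 1.6901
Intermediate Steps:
O(P, j) = 29 + j (O(P, j) = j + 29 = 29 + j)
C(V) = (-14 + V)*(8 + V) (C(V) = (V + 8)*(V - 14) = (8 + V)*(-14 + V) = (-14 + V)*(8 + V))
(C(2) + 1/(-1326))/(1/(3208 - 3520) - O(-16, 42)) = ((-112 + 2² - 6*2) + 1/(-1326))/(1/(3208 - 3520) - (29 + 42)) = ((-112 + 4 - 12) - 1/1326)/(1/(-312) - 1*71) = (-120 - 1/1326)/(-1/312 - 71) = -159121/(1326*(-22153/312)) = -159121/1326*(-312/22153) = 636484/376601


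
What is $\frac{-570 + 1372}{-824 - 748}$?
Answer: $- \frac{401}{786} \approx -0.51018$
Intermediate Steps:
$\frac{-570 + 1372}{-824 - 748} = \frac{802}{-1572} = 802 \left(- \frac{1}{1572}\right) = - \frac{401}{786}$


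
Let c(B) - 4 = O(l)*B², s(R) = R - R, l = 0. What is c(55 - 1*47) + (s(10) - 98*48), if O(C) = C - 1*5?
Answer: -5020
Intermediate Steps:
O(C) = -5 + C (O(C) = C - 5 = -5 + C)
s(R) = 0
c(B) = 4 - 5*B² (c(B) = 4 + (-5 + 0)*B² = 4 - 5*B²)
c(55 - 1*47) + (s(10) - 98*48) = (4 - 5*(55 - 1*47)²) + (0 - 98*48) = (4 - 5*(55 - 47)²) + (0 - 4704) = (4 - 5*8²) - 4704 = (4 - 5*64) - 4704 = (4 - 320) - 4704 = -316 - 4704 = -5020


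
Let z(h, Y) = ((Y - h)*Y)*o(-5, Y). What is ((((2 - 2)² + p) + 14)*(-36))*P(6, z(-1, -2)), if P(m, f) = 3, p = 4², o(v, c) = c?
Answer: -3240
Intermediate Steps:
z(h, Y) = Y²*(Y - h) (z(h, Y) = ((Y - h)*Y)*Y = (Y*(Y - h))*Y = Y²*(Y - h))
p = 16
((((2 - 2)² + p) + 14)*(-36))*P(6, z(-1, -2)) = ((((2 - 2)² + 16) + 14)*(-36))*3 = (((0² + 16) + 14)*(-36))*3 = (((0 + 16) + 14)*(-36))*3 = ((16 + 14)*(-36))*3 = (30*(-36))*3 = -1080*3 = -3240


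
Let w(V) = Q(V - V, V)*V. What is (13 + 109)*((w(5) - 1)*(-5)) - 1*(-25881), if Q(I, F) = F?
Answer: 11241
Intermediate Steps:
w(V) = V² (w(V) = V*V = V²)
(13 + 109)*((w(5) - 1)*(-5)) - 1*(-25881) = (13 + 109)*((5² - 1)*(-5)) - 1*(-25881) = 122*((25 - 1)*(-5)) + 25881 = 122*(24*(-5)) + 25881 = 122*(-120) + 25881 = -14640 + 25881 = 11241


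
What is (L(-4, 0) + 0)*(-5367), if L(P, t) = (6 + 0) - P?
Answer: -53670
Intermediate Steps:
L(P, t) = 6 - P
(L(-4, 0) + 0)*(-5367) = ((6 - 1*(-4)) + 0)*(-5367) = ((6 + 4) + 0)*(-5367) = (10 + 0)*(-5367) = 10*(-5367) = -53670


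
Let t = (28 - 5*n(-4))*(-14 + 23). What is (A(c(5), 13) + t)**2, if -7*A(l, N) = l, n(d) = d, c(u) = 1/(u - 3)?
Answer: 36566209/196 ≈ 1.8656e+5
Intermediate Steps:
c(u) = 1/(-3 + u)
A(l, N) = -l/7
t = 432 (t = (28 - 5*(-4))*(-14 + 23) = (28 + 20)*9 = 48*9 = 432)
(A(c(5), 13) + t)**2 = (-1/(7*(-3 + 5)) + 432)**2 = (-1/7/2 + 432)**2 = (-1/7*1/2 + 432)**2 = (-1/14 + 432)**2 = (6047/14)**2 = 36566209/196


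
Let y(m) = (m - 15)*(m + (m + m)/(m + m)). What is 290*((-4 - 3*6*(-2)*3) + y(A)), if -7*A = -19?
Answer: 829400/49 ≈ 16927.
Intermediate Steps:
A = 19/7 (A = -⅐*(-19) = 19/7 ≈ 2.7143)
y(m) = (1 + m)*(-15 + m) (y(m) = (-15 + m)*(m + (2*m)/((2*m))) = (-15 + m)*(m + (2*m)*(1/(2*m))) = (-15 + m)*(m + 1) = (-15 + m)*(1 + m) = (1 + m)*(-15 + m))
290*((-4 - 3*6*(-2)*3) + y(A)) = 290*((-4 - 3*6*(-2)*3) + (-15 + (19/7)² - 14*19/7)) = 290*((-4 - (-36)*3) + (-15 + 361/49 - 38)) = 290*((-4 - 3*(-36)) - 2236/49) = 290*((-4 + 108) - 2236/49) = 290*(104 - 2236/49) = 290*(2860/49) = 829400/49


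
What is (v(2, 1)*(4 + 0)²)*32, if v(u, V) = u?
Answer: 1024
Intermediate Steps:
(v(2, 1)*(4 + 0)²)*32 = (2*(4 + 0)²)*32 = (2*4²)*32 = (2*16)*32 = 32*32 = 1024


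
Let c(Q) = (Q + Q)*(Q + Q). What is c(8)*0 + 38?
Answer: 38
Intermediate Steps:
c(Q) = 4*Q² (c(Q) = (2*Q)*(2*Q) = 4*Q²)
c(8)*0 + 38 = (4*8²)*0 + 38 = (4*64)*0 + 38 = 256*0 + 38 = 0 + 38 = 38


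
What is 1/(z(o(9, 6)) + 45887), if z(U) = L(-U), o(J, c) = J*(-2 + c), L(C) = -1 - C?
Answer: 1/45922 ≈ 2.1776e-5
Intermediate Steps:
z(U) = -1 + U (z(U) = -1 - (-1)*U = -1 + U)
1/(z(o(9, 6)) + 45887) = 1/((-1 + 9*(-2 + 6)) + 45887) = 1/((-1 + 9*4) + 45887) = 1/((-1 + 36) + 45887) = 1/(35 + 45887) = 1/45922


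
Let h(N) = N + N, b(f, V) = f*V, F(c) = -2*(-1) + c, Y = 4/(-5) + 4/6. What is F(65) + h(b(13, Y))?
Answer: 953/15 ≈ 63.533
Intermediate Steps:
Y = -2/15 (Y = 4*(-⅕) + 4*(⅙) = -⅘ + ⅔ = -2/15 ≈ -0.13333)
F(c) = 2 + c
b(f, V) = V*f
h(N) = 2*N
F(65) + h(b(13, Y)) = (2 + 65) + 2*(-2/15*13) = 67 + 2*(-26/15) = 67 - 52/15 = 953/15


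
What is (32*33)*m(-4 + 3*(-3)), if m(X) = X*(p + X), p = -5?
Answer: 247104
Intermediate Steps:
m(X) = X*(-5 + X)
(32*33)*m(-4 + 3*(-3)) = (32*33)*((-4 + 3*(-3))*(-5 + (-4 + 3*(-3)))) = 1056*((-4 - 9)*(-5 + (-4 - 9))) = 1056*(-13*(-5 - 13)) = 1056*(-13*(-18)) = 1056*234 = 247104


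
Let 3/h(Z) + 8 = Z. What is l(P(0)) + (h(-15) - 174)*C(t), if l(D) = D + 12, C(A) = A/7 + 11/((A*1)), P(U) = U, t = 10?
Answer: -137913/322 ≈ -428.30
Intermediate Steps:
h(Z) = 3/(-8 + Z)
C(A) = 11/A + A/7 (C(A) = A*(⅐) + 11/A = A/7 + 11/A = 11/A + A/7)
l(D) = 12 + D
l(P(0)) + (h(-15) - 174)*C(t) = (12 + 0) + (3/(-8 - 15) - 174)*(11/10 + (⅐)*10) = 12 + (3/(-23) - 174)*(11*(⅒) + 10/7) = 12 + (3*(-1/23) - 174)*(11/10 + 10/7) = 12 + (-3/23 - 174)*(177/70) = 12 - 4005/23*177/70 = 12 - 141777/322 = -137913/322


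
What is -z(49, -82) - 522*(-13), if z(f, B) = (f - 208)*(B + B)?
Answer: -19290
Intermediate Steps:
z(f, B) = 2*B*(-208 + f) (z(f, B) = (-208 + f)*(2*B) = 2*B*(-208 + f))
-z(49, -82) - 522*(-13) = -2*(-82)*(-208 + 49) - 522*(-13) = -2*(-82)*(-159) + 6786 = -1*26076 + 6786 = -26076 + 6786 = -19290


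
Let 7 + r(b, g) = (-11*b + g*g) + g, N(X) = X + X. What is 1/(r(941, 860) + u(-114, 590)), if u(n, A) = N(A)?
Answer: 1/731282 ≈ 1.3675e-6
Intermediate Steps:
N(X) = 2*X
u(n, A) = 2*A
r(b, g) = -7 + g + g² - 11*b (r(b, g) = -7 + ((-11*b + g*g) + g) = -7 + ((-11*b + g²) + g) = -7 + ((g² - 11*b) + g) = -7 + (g + g² - 11*b) = -7 + g + g² - 11*b)
1/(r(941, 860) + u(-114, 590)) = 1/((-7 + 860 + 860² - 11*941) + 2*590) = 1/((-7 + 860 + 739600 - 10351) + 1180) = 1/(730102 + 1180) = 1/731282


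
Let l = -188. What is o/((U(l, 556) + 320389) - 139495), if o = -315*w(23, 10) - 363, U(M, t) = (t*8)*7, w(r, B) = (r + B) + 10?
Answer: -6954/106015 ≈ -0.065594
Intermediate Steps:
w(r, B) = 10 + B + r (w(r, B) = (B + r) + 10 = 10 + B + r)
U(M, t) = 56*t (U(M, t) = (8*t)*7 = 56*t)
o = -13908 (o = -315*(10 + 10 + 23) - 363 = -315*43 - 363 = -13545 - 363 = -13908)
o/((U(l, 556) + 320389) - 139495) = -13908/((56*556 + 320389) - 139495) = -13908/((31136 + 320389) - 139495) = -13908/(351525 - 139495) = -13908/212030 = -13908*1/212030 = -6954/106015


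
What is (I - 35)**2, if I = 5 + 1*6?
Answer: 576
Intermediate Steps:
I = 11 (I = 5 + 6 = 11)
(I - 35)**2 = (11 - 35)**2 = (-24)**2 = 576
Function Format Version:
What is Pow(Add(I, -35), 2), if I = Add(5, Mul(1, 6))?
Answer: 576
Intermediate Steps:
I = 11 (I = Add(5, 6) = 11)
Pow(Add(I, -35), 2) = Pow(Add(11, -35), 2) = Pow(-24, 2) = 576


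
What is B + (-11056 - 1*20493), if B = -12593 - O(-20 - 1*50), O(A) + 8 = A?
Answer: -44064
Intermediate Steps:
O(A) = -8 + A
B = -12515 (B = -12593 - (-8 + (-20 - 1*50)) = -12593 - (-8 + (-20 - 50)) = -12593 - (-8 - 70) = -12593 - 1*(-78) = -12593 + 78 = -12515)
B + (-11056 - 1*20493) = -12515 + (-11056 - 1*20493) = -12515 + (-11056 - 20493) = -12515 - 31549 = -44064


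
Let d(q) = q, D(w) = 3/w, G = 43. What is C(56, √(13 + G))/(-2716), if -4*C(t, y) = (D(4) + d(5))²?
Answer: 529/173824 ≈ 0.0030433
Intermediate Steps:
C(t, y) = -529/64 (C(t, y) = -(3/4 + 5)²/4 = -(3*(¼) + 5)²/4 = -(¾ + 5)²/4 = -(23/4)²/4 = -¼*529/16 = -529/64)
C(56, √(13 + G))/(-2716) = -529/64/(-2716) = -529/64*(-1/2716) = 529/173824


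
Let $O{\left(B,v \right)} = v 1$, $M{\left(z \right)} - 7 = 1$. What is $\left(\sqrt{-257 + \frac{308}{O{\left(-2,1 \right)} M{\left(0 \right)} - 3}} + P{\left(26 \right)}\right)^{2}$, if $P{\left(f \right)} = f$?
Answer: $\frac{\left(130 + i \sqrt{4885}\right)^{2}}{25} \approx 480.6 + 726.88 i$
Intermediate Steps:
$M{\left(z \right)} = 8$ ($M{\left(z \right)} = 7 + 1 = 8$)
$O{\left(B,v \right)} = v$
$\left(\sqrt{-257 + \frac{308}{O{\left(-2,1 \right)} M{\left(0 \right)} - 3}} + P{\left(26 \right)}\right)^{2} = \left(\sqrt{-257 + \frac{308}{1 \cdot 8 - 3}} + 26\right)^{2} = \left(\sqrt{-257 + \frac{308}{8 - 3}} + 26\right)^{2} = \left(\sqrt{-257 + \frac{308}{5}} + 26\right)^{2} = \left(\sqrt{- \frac{977}{5}} + 26\right)^{2} = \left(\frac{i \sqrt{4885}}{5} + 26\right)^{2} = \left(26 + \frac{i \sqrt{4885}}{5}\right)^{2}$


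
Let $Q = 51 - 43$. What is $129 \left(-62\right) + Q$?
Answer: $-7990$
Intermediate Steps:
$Q = 8$ ($Q = 51 - 43 = 8$)
$129 \left(-62\right) + Q = 129 \left(-62\right) + 8 = -7998 + 8 = -7990$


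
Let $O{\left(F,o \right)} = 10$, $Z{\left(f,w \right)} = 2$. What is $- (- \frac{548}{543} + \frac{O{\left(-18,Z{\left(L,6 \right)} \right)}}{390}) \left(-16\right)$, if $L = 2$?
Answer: $- \frac{111088}{7059} \approx -15.737$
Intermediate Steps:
$- (- \frac{548}{543} + \frac{O{\left(-18,Z{\left(L,6 \right)} \right)}}{390}) \left(-16\right) = - (- \frac{548}{543} + \frac{10}{390}) \left(-16\right) = - (\left(-548\right) \frac{1}{543} + 10 \cdot \frac{1}{390}) \left(-16\right) = - (- \frac{548}{543} + \frac{1}{39}) \left(-16\right) = \left(-1\right) \left(- \frac{6943}{7059}\right) \left(-16\right) = \frac{6943}{7059} \left(-16\right) = - \frac{111088}{7059}$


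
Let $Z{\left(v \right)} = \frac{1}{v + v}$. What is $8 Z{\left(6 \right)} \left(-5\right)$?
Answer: $- \frac{10}{3} \approx -3.3333$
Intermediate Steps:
$Z{\left(v \right)} = \frac{1}{2 v}$
$8 Z{\left(6 \right)} \left(-5\right) = 8 \frac{1}{2 \cdot 6} \left(-5\right) = 8 \cdot \frac{1}{2} \cdot \frac{1}{6} \left(-5\right) = 8 \cdot \frac{1}{12} \left(-5\right) = \frac{2}{3} \left(-5\right) = - \frac{10}{3}$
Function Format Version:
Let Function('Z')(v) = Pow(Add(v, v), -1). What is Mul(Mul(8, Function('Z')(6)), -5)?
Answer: Rational(-10, 3) ≈ -3.3333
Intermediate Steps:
Function('Z')(v) = Mul(Rational(1, 2), Pow(v, -1)) (Function('Z')(v) = Pow(Mul(2, v), -1) = Mul(Rational(1, 2), Pow(v, -1)))
Mul(Mul(8, Function('Z')(6)), -5) = Mul(Mul(8, Mul(Rational(1, 2), Pow(6, -1))), -5) = Mul(Mul(8, Mul(Rational(1, 2), Rational(1, 6))), -5) = Mul(Mul(8, Rational(1, 12)), -5) = Mul(Rational(2, 3), -5) = Rational(-10, 3)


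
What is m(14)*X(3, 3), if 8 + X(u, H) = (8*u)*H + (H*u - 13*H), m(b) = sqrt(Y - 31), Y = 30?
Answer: 34*I ≈ 34.0*I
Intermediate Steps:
m(b) = I (m(b) = sqrt(30 - 31) = sqrt(-1) = I)
X(u, H) = -8 - 13*H + 9*H*u (X(u, H) = -8 + ((8*u)*H + (H*u - 13*H)) = -8 + (8*H*u + (-13*H + H*u)) = -8 + (-13*H + 9*H*u) = -8 - 13*H + 9*H*u)
m(14)*X(3, 3) = I*(-8 - 13*3 + 9*3*3) = I*(-8 - 39 + 81) = I*34 = 34*I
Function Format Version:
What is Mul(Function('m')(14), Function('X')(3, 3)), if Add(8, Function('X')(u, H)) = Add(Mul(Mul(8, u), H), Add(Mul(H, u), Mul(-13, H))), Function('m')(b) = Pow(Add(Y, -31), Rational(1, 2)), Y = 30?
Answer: Mul(34, I) ≈ Mul(34.000, I)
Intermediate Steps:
Function('m')(b) = I (Function('m')(b) = Pow(Add(30, -31), Rational(1, 2)) = Pow(-1, Rational(1, 2)) = I)
Function('X')(u, H) = Add(-8, Mul(-13, H), Mul(9, H, u)) (Function('X')(u, H) = Add(-8, Add(Mul(Mul(8, u), H), Add(Mul(H, u), Mul(-13, H)))) = Add(-8, Add(Mul(8, H, u), Add(Mul(-13, H), Mul(H, u)))) = Add(-8, Add(Mul(-13, H), Mul(9, H, u))) = Add(-8, Mul(-13, H), Mul(9, H, u)))
Mul(Function('m')(14), Function('X')(3, 3)) = Mul(I, Add(-8, Mul(-13, 3), Mul(9, 3, 3))) = Mul(I, Add(-8, -39, 81)) = Mul(I, 34) = Mul(34, I)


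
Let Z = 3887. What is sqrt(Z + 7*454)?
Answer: 3*sqrt(785) ≈ 84.054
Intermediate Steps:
sqrt(Z + 7*454) = sqrt(3887 + 7*454) = sqrt(3887 + 3178) = sqrt(7065) = 3*sqrt(785)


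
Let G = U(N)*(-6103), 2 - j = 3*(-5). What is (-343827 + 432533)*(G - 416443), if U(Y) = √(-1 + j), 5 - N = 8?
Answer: -39106483630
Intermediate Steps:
j = 17 (j = 2 - 3*(-5) = 2 - 1*(-15) = 2 + 15 = 17)
N = -3 (N = 5 - 1*8 = 5 - 8 = -3)
U(Y) = 4 (U(Y) = √(-1 + 17) = √16 = 4)
G = -24412 (G = 4*(-6103) = -24412)
(-343827 + 432533)*(G - 416443) = (-343827 + 432533)*(-24412 - 416443) = 88706*(-440855) = -39106483630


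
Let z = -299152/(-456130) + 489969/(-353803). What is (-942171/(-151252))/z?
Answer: -76023854489574345/8897299445306164 ≈ -8.5446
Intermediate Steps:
z = -58824342457/80690081195 (z = -299152*(-1/456130) + 489969*(-1/353803) = 149576/228065 - 489969/353803 = -58824342457/80690081195 ≈ -0.72902)
(-942171/(-151252))/z = (-942171/(-151252))/(-58824342457/80690081195) = -942171*(-1/151252)*(-80690081195/58824342457) = (942171/151252)*(-80690081195/58824342457) = -76023854489574345/8897299445306164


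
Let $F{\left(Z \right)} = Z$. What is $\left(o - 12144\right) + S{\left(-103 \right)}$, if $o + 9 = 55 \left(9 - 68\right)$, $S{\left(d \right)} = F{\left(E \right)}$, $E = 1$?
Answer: $-15397$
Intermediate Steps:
$S{\left(d \right)} = 1$
$o = -3254$ ($o = -9 + 55 \left(9 - 68\right) = -9 + 55 \left(-59\right) = -9 - 3245 = -3254$)
$\left(o - 12144\right) + S{\left(-103 \right)} = \left(-3254 - 12144\right) + 1 = -15398 + 1 = -15397$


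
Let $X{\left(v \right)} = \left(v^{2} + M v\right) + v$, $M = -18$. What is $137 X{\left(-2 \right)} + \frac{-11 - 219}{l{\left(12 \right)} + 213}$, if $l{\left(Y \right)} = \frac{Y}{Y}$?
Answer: $\frac{556927}{107} \approx 5204.9$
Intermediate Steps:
$l{\left(Y \right)} = 1$
$X{\left(v \right)} = v^{2} - 17 v$ ($X{\left(v \right)} = \left(v^{2} - 18 v\right) + v = v^{2} - 17 v$)
$137 X{\left(-2 \right)} + \frac{-11 - 219}{l{\left(12 \right)} + 213} = 137 \left(- 2 \left(-17 - 2\right)\right) + \frac{-11 - 219}{1 + 213} = 137 \left(\left(-2\right) \left(-19\right)\right) - \frac{230}{214} = 137 \cdot 38 - \frac{115}{107} = 5206 - \frac{115}{107} = \frac{556927}{107}$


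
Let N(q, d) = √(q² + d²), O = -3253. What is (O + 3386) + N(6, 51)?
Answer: 133 + 3*√293 ≈ 184.35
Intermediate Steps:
N(q, d) = √(d² + q²)
(O + 3386) + N(6, 51) = (-3253 + 3386) + √(51² + 6²) = 133 + √(2601 + 36) = 133 + √2637 = 133 + 3*√293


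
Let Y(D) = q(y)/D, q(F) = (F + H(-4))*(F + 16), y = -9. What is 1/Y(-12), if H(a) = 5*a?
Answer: 12/203 ≈ 0.059113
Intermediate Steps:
q(F) = (-20 + F)*(16 + F) (q(F) = (F + 5*(-4))*(F + 16) = (F - 20)*(16 + F) = (-20 + F)*(16 + F))
Y(D) = -203/D (Y(D) = (-320 + (-9)² - 4*(-9))/D = (-320 + 81 + 36)/D = -203/D)
1/Y(-12) = 1/(-203/(-12)) = 1/(-203*(-1/12)) = 1/(203/12) = 12/203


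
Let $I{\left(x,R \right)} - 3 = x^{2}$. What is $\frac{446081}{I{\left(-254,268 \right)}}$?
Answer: $\frac{446081}{64519} \approx 6.9139$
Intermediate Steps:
$I{\left(x,R \right)} = 3 + x^{2}$
$\frac{446081}{I{\left(-254,268 \right)}} = \frac{446081}{3 + \left(-254\right)^{2}} = \frac{446081}{3 + 64516} = \frac{446081}{64519}$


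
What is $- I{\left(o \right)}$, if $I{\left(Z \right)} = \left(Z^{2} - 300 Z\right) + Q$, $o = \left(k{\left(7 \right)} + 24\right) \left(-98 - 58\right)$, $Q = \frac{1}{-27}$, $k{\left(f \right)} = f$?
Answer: $- \frac{670617791}{27} \approx -2.4838 \cdot 10^{7}$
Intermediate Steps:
$Q = - \frac{1}{27} \approx -0.037037$
$o = -4836$ ($o = \left(7 + 24\right) \left(-98 - 58\right) = 31 \left(-156\right) = -4836$)
$I{\left(Z \right)} = - \frac{1}{27} + Z^{2} - 300 Z$ ($I{\left(Z \right)} = \left(Z^{2} - 300 Z\right) - \frac{1}{27} = - \frac{1}{27} + Z^{2} - 300 Z$)
$- I{\left(o \right)} = - (- \frac{1}{27} + \left(-4836\right)^{2} - -1450800) = - (- \frac{1}{27} + 23386896 + 1450800) = \left(-1\right) \frac{670617791}{27} = - \frac{670617791}{27}$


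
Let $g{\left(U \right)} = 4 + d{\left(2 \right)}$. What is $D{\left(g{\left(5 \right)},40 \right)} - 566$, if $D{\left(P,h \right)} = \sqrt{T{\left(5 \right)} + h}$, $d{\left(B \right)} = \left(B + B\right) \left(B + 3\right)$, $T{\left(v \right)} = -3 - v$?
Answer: $-566 + 4 \sqrt{2} \approx -560.34$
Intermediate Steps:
$d{\left(B \right)} = 2 B \left(3 + B\right)$
$g{\left(U \right)} = 24$ ($g{\left(U \right)} = 4 + 2 \cdot 2 \left(3 + 2\right) = 4 + 2 \cdot 2 \cdot 5 = 4 + 20 = 24$)
$D{\left(P,h \right)} = \sqrt{-8 + h}$ ($D{\left(P,h \right)} = \sqrt{\left(-3 - 5\right) + h} = \sqrt{-8 + h}$)
$D{\left(g{\left(5 \right)},40 \right)} - 566 = \sqrt{-8 + 40} - 566 = \sqrt{32} - 566 = 4 \sqrt{2} - 566 = -566 + 4 \sqrt{2}$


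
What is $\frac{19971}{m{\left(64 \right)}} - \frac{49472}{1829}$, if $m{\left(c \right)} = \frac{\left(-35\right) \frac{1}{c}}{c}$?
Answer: $- \frac{21373736512}{9145} \approx -2.3372 \cdot 10^{6}$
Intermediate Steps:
$m{\left(c \right)} = - \frac{35}{c^{2}}$
$\frac{19971}{m{\left(64 \right)}} - \frac{49472}{1829} = \frac{19971}{\left(-35\right) \frac{1}{4096}} - \frac{49472}{1829} = \frac{19971}{- \frac{35}{4096}} - \frac{49472}{1829} = 19971 \left(- \frac{4096}{35}\right) - \frac{49472}{1829} = - \frac{11685888}{5} - \frac{49472}{1829} = - \frac{21373736512}{9145}$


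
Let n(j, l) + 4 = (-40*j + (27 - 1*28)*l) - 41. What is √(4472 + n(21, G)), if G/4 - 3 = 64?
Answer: √3319 ≈ 57.611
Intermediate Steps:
G = 268 (G = 12 + 4*64 = 12 + 256 = 268)
n(j, l) = -45 - l - 40*j (n(j, l) = -4 + ((-40*j + (27 - 1*28)*l) - 41) = -4 + ((-40*j + (27 - 28)*l) - 41) = -4 + ((-40*j - l) - 41) = -4 + ((-l - 40*j) - 41) = -4 + (-41 - l - 40*j) = -45 - l - 40*j)
√(4472 + n(21, G)) = √(4472 + (-45 - 1*268 - 40*21)) = √(4472 + (-45 - 268 - 840)) = √(4472 - 1153) = √3319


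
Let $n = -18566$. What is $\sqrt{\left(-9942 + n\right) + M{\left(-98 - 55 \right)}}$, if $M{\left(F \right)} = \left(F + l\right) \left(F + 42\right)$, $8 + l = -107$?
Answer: $2 \sqrt{310} \approx 35.214$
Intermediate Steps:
$l = -115$ ($l = -8 - 107 = -115$)
$M{\left(F \right)} = \left(-115 + F\right) \left(42 + F\right)$ ($M{\left(F \right)} = \left(F - 115\right) \left(F + 42\right) = \left(-115 + F\right) \left(42 + F\right)$)
$\sqrt{\left(-9942 + n\right) + M{\left(-98 - 55 \right)}} = \sqrt{\left(-9942 - 18566\right) - \left(4830 - \left(-98 - 55\right)^{2} + 73 \left(-98 - 55\right)\right)} = \sqrt{-28508 - \left(-6339 - 23409\right)} = \sqrt{-28508 + \left(-4830 + 23409 + 11169\right)} = \sqrt{-28508 + 29748} = \sqrt{1240} = 2 \sqrt{310}$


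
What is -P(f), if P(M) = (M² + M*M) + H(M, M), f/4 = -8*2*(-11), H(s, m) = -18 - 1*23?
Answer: -991191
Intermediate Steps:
H(s, m) = -41 (H(s, m) = -18 - 23 = -41)
f = 704 (f = 4*(-8*2*(-11)) = 4*(-16*(-11)) = 4*176 = 704)
P(M) = -41 + 2*M² (P(M) = (M² + M*M) - 41 = (M² + M²) - 41 = 2*M² - 41 = -41 + 2*M²)
-P(f) = -(-41 + 2*704²) = -(-41 + 2*495616) = -(-41 + 991232) = -1*991191 = -991191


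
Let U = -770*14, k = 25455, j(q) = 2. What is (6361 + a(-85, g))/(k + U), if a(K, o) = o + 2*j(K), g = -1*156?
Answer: 6209/14675 ≈ 0.42310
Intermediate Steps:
g = -156
a(K, o) = 4 + o (a(K, o) = o + 2*2 = o + 4 = 4 + o)
U = -10780
(6361 + a(-85, g))/(k + U) = (6361 + (4 - 156))/(25455 - 10780) = (6361 - 152)/14675 = 6209*(1/14675) = 6209/14675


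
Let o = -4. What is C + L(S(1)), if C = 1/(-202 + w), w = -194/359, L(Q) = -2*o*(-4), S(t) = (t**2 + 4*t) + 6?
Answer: -2327143/72712 ≈ -32.005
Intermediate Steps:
S(t) = 6 + t**2 + 4*t
L(Q) = -32 (L(Q) = -2*(-4)*(-4) = 8*(-4) = -32)
w = -194/359 (w = -194*1/359 = -194/359 ≈ -0.54039)
C = -359/72712 (C = 1/(-202 - 194/359) = 1/(-72712/359) = -359/72712 ≈ -0.0049373)
C + L(S(1)) = -359/72712 - 32 = -2327143/72712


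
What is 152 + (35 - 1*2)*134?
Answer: 4574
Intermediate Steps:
152 + (35 - 1*2)*134 = 152 + (35 - 2)*134 = 152 + 33*134 = 152 + 4422 = 4574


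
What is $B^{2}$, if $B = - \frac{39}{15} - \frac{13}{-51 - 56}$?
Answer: $\frac{1758276}{286225} \approx 6.143$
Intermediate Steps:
$B = - \frac{1326}{535}$ ($B = \left(-39\right) \frac{1}{15} - \frac{13}{-51 - 56} = - \frac{13}{5} - \frac{13}{-107} = - \frac{13}{5} - - \frac{13}{107} = - \frac{13}{5} + \frac{13}{107} = - \frac{1326}{535} \approx -2.4785$)
$B^{2} = \left(- \frac{1326}{535}\right)^{2} = \frac{1758276}{286225}$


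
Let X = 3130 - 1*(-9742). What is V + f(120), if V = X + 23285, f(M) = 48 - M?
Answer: 36085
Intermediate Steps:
X = 12872 (X = 3130 + 9742 = 12872)
V = 36157 (V = 12872 + 23285 = 36157)
V + f(120) = 36157 + (48 - 1*120) = 36157 + (48 - 120) = 36157 - 72 = 36085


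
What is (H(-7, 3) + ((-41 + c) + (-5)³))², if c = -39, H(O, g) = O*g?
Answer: 51076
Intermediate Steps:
(H(-7, 3) + ((-41 + c) + (-5)³))² = (-7*3 + ((-41 - 39) + (-5)³))² = (-21 + (-80 - 125))² = (-21 - 205)² = (-226)² = 51076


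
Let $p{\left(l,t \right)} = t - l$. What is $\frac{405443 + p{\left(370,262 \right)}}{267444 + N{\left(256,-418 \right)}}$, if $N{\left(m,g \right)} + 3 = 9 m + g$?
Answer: $\frac{405335}{269327} \approx 1.505$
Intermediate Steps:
$N{\left(m,g \right)} = -3 + g + 9 m$ ($N{\left(m,g \right)} = -3 + \left(9 m + g\right) = -3 + \left(g + 9 m\right) = -3 + g + 9 m$)
$\frac{405443 + p{\left(370,262 \right)}}{267444 + N{\left(256,-418 \right)}} = \frac{405443 + \left(262 - 370\right)}{267444 - -1883} = \frac{405443 - 108}{267444 + 1883} = \frac{405335}{269327}$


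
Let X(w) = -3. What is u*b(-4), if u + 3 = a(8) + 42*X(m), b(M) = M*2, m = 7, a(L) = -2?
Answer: 1048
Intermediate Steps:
b(M) = 2*M
u = -131 (u = -3 + (-2 + 42*(-3)) = -3 + (-2 - 126) = -3 - 128 = -131)
u*b(-4) = -262*(-4) = -131*(-8) = 1048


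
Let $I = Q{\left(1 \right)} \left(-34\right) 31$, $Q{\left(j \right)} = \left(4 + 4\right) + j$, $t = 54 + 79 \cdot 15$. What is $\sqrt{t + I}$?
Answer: $i \sqrt{8247} \approx 90.813 i$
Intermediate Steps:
$t = 1239$ ($t = 54 + 1185 = 1239$)
$Q{\left(j \right)} = 8 + j$
$I = -9486$ ($I = \left(8 + 1\right) \left(-34\right) 31 = 9 \left(-34\right) 31 = \left(-306\right) 31 = -9486$)
$\sqrt{t + I} = \sqrt{1239 - 9486} = \sqrt{-8247} = i \sqrt{8247}$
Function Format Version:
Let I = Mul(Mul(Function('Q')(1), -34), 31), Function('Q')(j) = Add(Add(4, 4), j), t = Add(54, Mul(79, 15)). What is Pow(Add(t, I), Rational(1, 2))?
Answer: Mul(I, Pow(8247, Rational(1, 2))) ≈ Mul(90.813, I)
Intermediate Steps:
t = 1239 (t = Add(54, 1185) = 1239)
Function('Q')(j) = Add(8, j)
I = -9486 (I = Mul(Mul(Add(8, 1), -34), 31) = Mul(Mul(9, -34), 31) = Mul(-306, 31) = -9486)
Pow(Add(t, I), Rational(1, 2)) = Pow(Add(1239, -9486), Rational(1, 2)) = Pow(-8247, Rational(1, 2)) = Mul(I, Pow(8247, Rational(1, 2)))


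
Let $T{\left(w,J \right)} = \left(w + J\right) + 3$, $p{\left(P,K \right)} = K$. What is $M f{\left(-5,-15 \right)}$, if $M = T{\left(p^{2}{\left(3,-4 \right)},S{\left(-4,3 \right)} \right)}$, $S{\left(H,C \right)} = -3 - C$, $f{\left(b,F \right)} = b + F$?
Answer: $-260$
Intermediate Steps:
$f{\left(b,F \right)} = F + b$
$T{\left(w,J \right)} = 3 + J + w$ ($T{\left(w,J \right)} = \left(J + w\right) + 3 = 3 + J + w$)
$M = 13$ ($M = 3 - 6 + \left(-4\right)^{2} = 3 - 6 + 16 = 13$)
$M f{\left(-5,-15 \right)} = 13 \left(-15 - 5\right) = 13 \left(-20\right) = -260$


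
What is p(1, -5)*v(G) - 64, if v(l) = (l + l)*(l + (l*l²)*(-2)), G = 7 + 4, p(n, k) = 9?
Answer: -524962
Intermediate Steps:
G = 11
v(l) = 2*l*(l - 2*l³) (v(l) = (2*l)*(l + l³*(-2)) = (2*l)*(l - 2*l³) = 2*l*(l - 2*l³))
p(1, -5)*v(G) - 64 = 9*(11²*(2 - 4*11²)) - 64 = 9*(121*(2 - 4*121)) - 64 = 9*(121*(2 - 484)) - 64 = 9*(121*(-482)) - 64 = 9*(-58322) - 64 = -524898 - 64 = -524962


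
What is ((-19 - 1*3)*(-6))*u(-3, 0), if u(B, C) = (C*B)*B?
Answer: 0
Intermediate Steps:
u(B, C) = C*B² (u(B, C) = (B*C)*B = C*B²)
((-19 - 1*3)*(-6))*u(-3, 0) = ((-19 - 1*3)*(-6))*(0*(-3)²) = ((-19 - 3)*(-6))*(0*9) = -22*(-6)*0 = 132*0 = 0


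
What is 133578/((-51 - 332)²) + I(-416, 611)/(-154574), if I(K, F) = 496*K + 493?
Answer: 50842589599/22674305486 ≈ 2.2423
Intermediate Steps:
I(K, F) = 493 + 496*K
133578/((-51 - 332)²) + I(-416, 611)/(-154574) = 133578/((-51 - 332)²) + (493 + 496*(-416))/(-154574) = 133578/((-383)²) + (493 - 206336)*(-1/154574) = 133578/146689 - 205843*(-1/154574) = 133578*(1/146689) + 205843/154574 = 133578/146689 + 205843/154574 = 50842589599/22674305486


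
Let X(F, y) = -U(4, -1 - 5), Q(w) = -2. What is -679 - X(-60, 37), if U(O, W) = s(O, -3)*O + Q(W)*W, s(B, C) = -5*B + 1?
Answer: -743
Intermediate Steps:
s(B, C) = 1 - 5*B
U(O, W) = -2*W + O*(1 - 5*O) (U(O, W) = (1 - 5*O)*O - 2*W = O*(1 - 5*O) - 2*W = -2*W + O*(1 - 5*O))
X(F, y) = 64 (X(F, y) = -(4 - 5*4² - 2*(-1 - 5)) = -(4 - 5*16 - 2*(-6)) = -(4 - 80 + 12) = -1*(-64) = 64)
-679 - X(-60, 37) = -679 - 1*64 = -679 - 64 = -743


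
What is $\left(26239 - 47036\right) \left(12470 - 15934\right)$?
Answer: $72040808$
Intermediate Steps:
$\left(26239 - 47036\right) \left(12470 - 15934\right) = \left(-20797\right) \left(-3464\right) = 72040808$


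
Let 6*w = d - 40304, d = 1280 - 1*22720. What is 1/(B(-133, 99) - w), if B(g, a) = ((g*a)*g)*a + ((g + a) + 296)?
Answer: 3/520141325 ≈ 5.7677e-9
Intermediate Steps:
d = -21440 (d = 1280 - 22720 = -21440)
w = -30872/3 (w = (-21440 - 40304)/6 = (⅙)*(-61744) = -30872/3 ≈ -10291.)
B(g, a) = 296 + a + g + a²*g² (B(g, a) = ((a*g)*g)*a + ((a + g) + 296) = (a*g²)*a + (296 + a + g) = a²*g² + (296 + a + g) = 296 + a + g + a²*g²)
1/(B(-133, 99) - w) = 1/((296 + 99 - 133 + 99²*(-133)²) - 1*(-30872/3)) = 1/((296 + 99 - 133 + 9801*17689) + 30872/3) = 1/((296 + 99 - 133 + 173369889) + 30872/3) = 1/(173370151 + 30872/3) = 1/(520141325/3) = 3/520141325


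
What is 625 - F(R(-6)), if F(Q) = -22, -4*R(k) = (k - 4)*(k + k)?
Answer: 647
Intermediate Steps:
R(k) = -k*(-4 + k)/2 (R(k) = -(k - 4)*(k + k)/4 = -(-4 + k)*2*k/4 = -k*(-4 + k)/2)
625 - F(R(-6)) = 625 - 1*(-22) = 625 + 22 = 647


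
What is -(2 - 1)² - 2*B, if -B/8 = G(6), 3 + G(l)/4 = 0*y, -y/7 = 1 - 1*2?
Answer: -193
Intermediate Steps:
y = 7 (y = -7*(1 - 1*2) = -7*(1 - 2) = -7*(-1) = 7)
G(l) = -12 (G(l) = -12 + 4*(0*7) = -12 + 4*0 = -12 + 0 = -12)
B = 96 (B = -8*(-12) = 96)
-(2 - 1)² - 2*B = -(2 - 1)² - 2*96 = -1*1² - 192 = -1*1 - 192 = -1 - 192 = -193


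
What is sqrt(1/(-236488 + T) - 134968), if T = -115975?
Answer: I*sqrt(16767097094843655)/352463 ≈ 367.38*I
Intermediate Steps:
sqrt(1/(-236488 + T) - 134968) = sqrt(1/(-236488 - 115975) - 134968) = sqrt(1/(-352463) - 134968) = sqrt(-1/352463 - 134968) = sqrt(-47571226185/352463) = I*sqrt(16767097094843655)/352463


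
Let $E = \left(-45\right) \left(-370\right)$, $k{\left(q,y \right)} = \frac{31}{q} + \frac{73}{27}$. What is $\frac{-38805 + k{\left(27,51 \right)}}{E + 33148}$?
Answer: $- \frac{1047631}{1344546} \approx -0.77917$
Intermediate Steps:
$k{\left(q,y \right)} = \frac{73}{27} + \frac{31}{q}$ ($k{\left(q,y \right)} = \frac{31}{q} + 73 \cdot \frac{1}{27} = \frac{31}{q} + \frac{73}{27} = \frac{73}{27} + \frac{31}{q}$)
$E = 16650$
$\frac{-38805 + k{\left(27,51 \right)}}{E + 33148} = \frac{-38805 + \left(\frac{73}{27} + \frac{31}{27}\right)}{16650 + 33148} = \frac{-38805 + \left(\frac{73}{27} + 31 \cdot \frac{1}{27}\right)}{49798} = \left(-38805 + \left(\frac{73}{27} + \frac{31}{27}\right)\right) \frac{1}{49798} = \left(-38805 + \frac{104}{27}\right) \frac{1}{49798} = \left(- \frac{1047631}{27}\right) \frac{1}{49798} = - \frac{1047631}{1344546}$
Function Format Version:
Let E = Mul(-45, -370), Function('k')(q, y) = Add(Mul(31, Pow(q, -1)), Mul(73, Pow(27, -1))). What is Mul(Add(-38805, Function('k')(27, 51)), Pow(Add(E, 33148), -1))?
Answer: Rational(-1047631, 1344546) ≈ -0.77917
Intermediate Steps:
Function('k')(q, y) = Add(Rational(73, 27), Mul(31, Pow(q, -1))) (Function('k')(q, y) = Add(Mul(31, Pow(q, -1)), Mul(73, Rational(1, 27))) = Add(Mul(31, Pow(q, -1)), Rational(73, 27)) = Add(Rational(73, 27), Mul(31, Pow(q, -1))))
E = 16650
Mul(Add(-38805, Function('k')(27, 51)), Pow(Add(E, 33148), -1)) = Mul(Add(-38805, Add(Rational(73, 27), Mul(31, Pow(27, -1)))), Pow(Add(16650, 33148), -1)) = Mul(Add(-38805, Add(Rational(73, 27), Mul(31, Rational(1, 27)))), Pow(49798, -1)) = Mul(Add(-38805, Add(Rational(73, 27), Rational(31, 27))), Rational(1, 49798)) = Mul(Add(-38805, Rational(104, 27)), Rational(1, 49798)) = Mul(Rational(-1047631, 27), Rational(1, 49798)) = Rational(-1047631, 1344546)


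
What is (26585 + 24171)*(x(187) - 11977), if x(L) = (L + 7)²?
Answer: 1302348204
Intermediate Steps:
x(L) = (7 + L)²
(26585 + 24171)*(x(187) - 11977) = (26585 + 24171)*((7 + 187)² - 11977) = 50756*(194² - 11977) = 50756*(37636 - 11977) = 50756*25659 = 1302348204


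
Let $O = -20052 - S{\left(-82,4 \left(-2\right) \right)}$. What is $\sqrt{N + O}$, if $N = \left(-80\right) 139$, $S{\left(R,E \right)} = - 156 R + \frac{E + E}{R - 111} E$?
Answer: $\frac{2 i \sqrt{409397583}}{193} \approx 209.67 i$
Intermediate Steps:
$S{\left(R,E \right)} = - 156 R + \frac{2 E^{2}}{-111 + R}$ ($S{\left(R,E \right)} = - 156 R + \frac{2 E}{-111 + R} E = - 156 R + \frac{2 E^{2}}{-111 + R}$)
$N = -11120$
$O = - \frac{6338764}{193}$ ($O = -20052 - \frac{2 \left(\left(4 \left(-2\right)\right)^{2} - 78 \left(-82\right)^{2} + 8658 \left(-82\right)\right)}{-111 - 82} = -20052 - \frac{2 \left(\left(-8\right)^{2} - 524472 - 709956\right)}{-193} = -20052 - 2 \left(- \frac{1}{193}\right) \left(64 - 524472 - 709956\right) = -20052 - 2 \left(- \frac{1}{193}\right) \left(-1234364\right) = -20052 - \frac{2468728}{193} = - \frac{6338764}{193} \approx -32843.0$)
$\sqrt{N + O} = \sqrt{-11120 - \frac{6338764}{193}} = \sqrt{- \frac{8484924}{193}} = \frac{2 i \sqrt{409397583}}{193}$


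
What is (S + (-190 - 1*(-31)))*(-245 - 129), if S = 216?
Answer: -21318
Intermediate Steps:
(S + (-190 - 1*(-31)))*(-245 - 129) = (216 + (-190 - 1*(-31)))*(-245 - 129) = (216 + (-190 + 31))*(-374) = (216 - 159)*(-374) = 57*(-374) = -21318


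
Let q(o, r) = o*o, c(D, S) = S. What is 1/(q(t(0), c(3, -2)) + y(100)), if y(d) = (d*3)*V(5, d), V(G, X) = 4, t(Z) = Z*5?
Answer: 1/1200 ≈ 0.00083333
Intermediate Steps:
t(Z) = 5*Z
q(o, r) = o**2
y(d) = 12*d (y(d) = (d*3)*4 = (3*d)*4 = 12*d)
1/(q(t(0), c(3, -2)) + y(100)) = 1/((5*0)**2 + 12*100) = 1/(0**2 + 1200) = 1/(0 + 1200) = 1/1200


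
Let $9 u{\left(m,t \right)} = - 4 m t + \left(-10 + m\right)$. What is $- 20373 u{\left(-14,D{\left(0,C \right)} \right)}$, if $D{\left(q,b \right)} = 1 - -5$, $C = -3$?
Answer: $-706264$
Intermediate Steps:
$D{\left(q,b \right)} = 6$ ($D{\left(q,b \right)} = 1 + 5 = 6$)
$u{\left(m,t \right)} = - \frac{10}{9} + \frac{m}{9} - \frac{4 m t}{9}$ ($u{\left(m,t \right)} = \frac{- 4 m t + \left(-10 + m\right)}{9} = \frac{-10 + m - 4 m t}{9} = - \frac{10}{9} + \frac{m}{9} - \frac{4 m t}{9}$)
$- 20373 u{\left(-14,D{\left(0,C \right)} \right)} = - 20373 \left(- \frac{10}{9} + \frac{1}{9} \left(-14\right) - \left(- \frac{56}{9}\right) 6\right) = - 20373 \left(- \frac{10}{9} - \frac{14}{9} + \frac{112}{3}\right) = \left(-20373\right) \frac{104}{3} = -706264$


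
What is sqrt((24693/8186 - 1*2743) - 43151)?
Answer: 3*I*sqrt(341686906214)/8186 ≈ 214.22*I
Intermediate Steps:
sqrt((24693/8186 - 1*2743) - 43151) = sqrt((24693*(1/8186) - 2743) - 43151) = sqrt((24693/8186 - 2743) - 43151) = sqrt(-22429505/8186 - 43151) = sqrt(-375663591/8186) = 3*I*sqrt(341686906214)/8186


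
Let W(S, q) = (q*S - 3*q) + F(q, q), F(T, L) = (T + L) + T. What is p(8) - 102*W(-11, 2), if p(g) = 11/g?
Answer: 17963/8 ≈ 2245.4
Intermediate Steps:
F(T, L) = L + 2*T (F(T, L) = (L + T) + T = L + 2*T)
W(S, q) = S*q (W(S, q) = (q*S - 3*q) + (q + 2*q) = (S*q - 3*q) + 3*q = (-3*q + S*q) + 3*q = S*q)
p(8) - 102*W(-11, 2) = 11/8 - (-1122)*2 = 11*(⅛) - 102*(-22) = 11/8 + 2244 = 17963/8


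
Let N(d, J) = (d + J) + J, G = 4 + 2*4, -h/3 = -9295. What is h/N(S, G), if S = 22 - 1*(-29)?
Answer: 1859/5 ≈ 371.80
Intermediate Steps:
h = 27885 (h = -3*(-9295) = 27885)
G = 12 (G = 4 + 8 = 12)
S = 51 (S = 22 + 29 = 51)
N(d, J) = d + 2*J (N(d, J) = (J + d) + J = d + 2*J)
h/N(S, G) = 27885/(51 + 2*12) = 27885/(51 + 24) = 27885/75 = 27885*(1/75) = 1859/5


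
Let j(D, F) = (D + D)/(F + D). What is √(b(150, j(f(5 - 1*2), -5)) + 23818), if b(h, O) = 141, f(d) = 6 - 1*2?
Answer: √23959 ≈ 154.79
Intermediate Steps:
f(d) = 4 (f(d) = 6 - 2 = 4)
j(D, F) = 2*D/(D + F) (j(D, F) = (2*D)/(D + F) = 2*D/(D + F))
√(b(150, j(f(5 - 1*2), -5)) + 23818) = √(141 + 23818) = √23959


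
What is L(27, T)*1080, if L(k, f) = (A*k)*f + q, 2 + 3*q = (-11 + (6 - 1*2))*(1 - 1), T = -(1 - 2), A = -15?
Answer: -438120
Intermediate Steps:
T = 1 (T = -1*(-1) = 1)
q = -⅔ (q = -⅔ + ((-11 + (6 - 1*2))*(1 - 1))/3 = -⅔ + ((-11 + (6 - 2))*0)/3 = -⅔ + ((-11 + 4)*0)/3 = -⅔ + (-7*0)/3 = -⅔ + (⅓)*0 = -⅔ + 0 = -⅔ ≈ -0.66667)
L(k, f) = -⅔ - 15*f*k (L(k, f) = (-15*k)*f - ⅔ = -15*f*k - ⅔ = -⅔ - 15*f*k)
L(27, T)*1080 = (-⅔ - 15*1*27)*1080 = (-⅔ - 405)*1080 = -1217/3*1080 = -438120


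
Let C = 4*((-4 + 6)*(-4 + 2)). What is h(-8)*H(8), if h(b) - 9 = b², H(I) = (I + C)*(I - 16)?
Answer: 4672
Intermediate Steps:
C = -16 (C = 4*(2*(-2)) = 4*(-4) = -16)
H(I) = (-16 + I)² (H(I) = (I - 16)*(I - 16) = (-16 + I)*(-16 + I) = (-16 + I)²)
h(b) = 9 + b²
h(-8)*H(8) = (9 + (-8)²)*(256 + 8² - 32*8) = (9 + 64)*(256 + 64 - 256) = 73*64 = 4672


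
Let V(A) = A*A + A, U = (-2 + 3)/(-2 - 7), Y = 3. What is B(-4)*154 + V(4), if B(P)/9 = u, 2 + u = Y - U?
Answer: 1560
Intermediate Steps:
U = -⅑ (U = 1/(-9) = 1*(-⅑) = -⅑ ≈ -0.11111)
V(A) = A + A² (V(A) = A² + A = A + A²)
u = 10/9 (u = -2 + (3 - 1*(-⅑)) = -2 + (3 + ⅑) = -2 + 28/9 = 10/9 ≈ 1.1111)
B(P) = 10 (B(P) = 9*(10/9) = 10)
B(-4)*154 + V(4) = 10*154 + 4*(1 + 4) = 1540 + 4*5 = 1540 + 20 = 1560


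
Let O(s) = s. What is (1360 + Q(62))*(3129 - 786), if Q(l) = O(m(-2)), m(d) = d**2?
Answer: 3195852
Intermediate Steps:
Q(l) = 4 (Q(l) = (-2)**2 = 4)
(1360 + Q(62))*(3129 - 786) = (1360 + 4)*(3129 - 786) = 1364*2343 = 3195852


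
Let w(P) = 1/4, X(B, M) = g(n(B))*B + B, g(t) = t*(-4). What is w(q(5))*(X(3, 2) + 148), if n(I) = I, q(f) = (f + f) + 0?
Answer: 115/4 ≈ 28.750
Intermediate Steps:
q(f) = 2*f (q(f) = 2*f + 0 = 2*f)
g(t) = -4*t
X(B, M) = B - 4*B² (X(B, M) = (-4*B)*B + B = -4*B² + B = B - 4*B²)
w(P) = ¼
w(q(5))*(X(3, 2) + 148) = (3*(1 - 4*3) + 148)/4 = (3*(1 - 12) + 148)/4 = (3*(-11) + 148)/4 = (-33 + 148)/4 = (¼)*115 = 115/4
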